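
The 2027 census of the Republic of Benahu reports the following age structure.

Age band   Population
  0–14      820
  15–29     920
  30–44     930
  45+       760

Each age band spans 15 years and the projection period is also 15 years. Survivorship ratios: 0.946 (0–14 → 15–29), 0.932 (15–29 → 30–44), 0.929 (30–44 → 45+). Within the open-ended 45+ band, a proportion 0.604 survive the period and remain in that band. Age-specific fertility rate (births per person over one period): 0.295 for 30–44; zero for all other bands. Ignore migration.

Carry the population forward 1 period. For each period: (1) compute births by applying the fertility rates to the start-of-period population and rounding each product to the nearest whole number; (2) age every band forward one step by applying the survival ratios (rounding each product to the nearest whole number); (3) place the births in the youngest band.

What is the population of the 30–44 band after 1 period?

Call the bands 1 to 4, youngest first.
— Period 1 —
Births: 930 × 0.295 = 274
Band 2: 820 × 0.946 = 776
Band 3: 920 × 0.932 = 857
Band 4: 930 × 0.929 + 760 × 0.604 = 864 + 459 = 1323
→ [274, 776, 857, 1323]

857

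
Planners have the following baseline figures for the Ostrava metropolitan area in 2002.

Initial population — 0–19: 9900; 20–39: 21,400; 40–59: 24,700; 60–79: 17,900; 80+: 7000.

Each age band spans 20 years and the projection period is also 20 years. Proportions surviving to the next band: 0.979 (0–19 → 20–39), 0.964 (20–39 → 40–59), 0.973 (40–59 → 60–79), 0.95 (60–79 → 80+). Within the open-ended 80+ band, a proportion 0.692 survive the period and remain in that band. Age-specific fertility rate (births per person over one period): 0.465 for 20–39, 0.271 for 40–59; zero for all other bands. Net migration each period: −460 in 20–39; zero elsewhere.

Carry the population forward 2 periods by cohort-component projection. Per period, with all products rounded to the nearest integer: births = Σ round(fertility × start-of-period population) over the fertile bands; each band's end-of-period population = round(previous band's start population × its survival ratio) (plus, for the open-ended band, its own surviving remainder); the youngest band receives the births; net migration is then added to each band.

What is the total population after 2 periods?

92643

Call the groups 1 to 5, youngest first.
[period 1]
Births: 21400 × 0.465 = 9951, 24700 × 0.271 = 6694 ⇒ total 16645
Group 2: 9900 × 0.979 = 9692
Group 3: 21400 × 0.964 = 20630
Group 4: 24700 × 0.973 = 24033
Group 5: 17900 × 0.95 + 7000 × 0.692 = 17005 + 4844 = 21849
Net migration: Group 2 − 460 → 9232
Giving 16645 / 9232 / 20630 / 24033 / 21849.
[period 2]
Births: 9232 × 0.465 = 4293, 20630 × 0.271 = 5591 ⇒ total 9884
Group 2: 16645 × 0.979 = 16295
Group 3: 9232 × 0.964 = 8900
Group 4: 20630 × 0.973 = 20073
Group 5: 24033 × 0.95 + 21849 × 0.692 = 22831 + 15120 = 37951
Net migration: Group 2 − 460 → 15835
Giving 9884 / 15835 / 8900 / 20073 / 37951.
Total after period 2: 9884 + 15835 + 8900 + 20073 + 37951 = 92643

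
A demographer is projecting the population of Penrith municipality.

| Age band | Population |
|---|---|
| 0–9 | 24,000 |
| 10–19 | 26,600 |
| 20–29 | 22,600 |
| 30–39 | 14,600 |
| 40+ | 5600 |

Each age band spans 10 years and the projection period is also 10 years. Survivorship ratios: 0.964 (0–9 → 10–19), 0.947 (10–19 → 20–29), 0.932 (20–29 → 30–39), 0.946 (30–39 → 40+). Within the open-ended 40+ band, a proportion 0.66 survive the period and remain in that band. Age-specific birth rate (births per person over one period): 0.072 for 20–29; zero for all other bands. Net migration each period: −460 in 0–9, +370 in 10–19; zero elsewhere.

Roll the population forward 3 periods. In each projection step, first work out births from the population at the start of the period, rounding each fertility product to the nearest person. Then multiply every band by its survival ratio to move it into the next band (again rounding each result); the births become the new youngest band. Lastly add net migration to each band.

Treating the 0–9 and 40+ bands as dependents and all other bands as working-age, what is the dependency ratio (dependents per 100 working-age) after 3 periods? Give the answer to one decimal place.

185.1

Period 1.
Births: 22600 × 0.072 = 1627
10–19: 24000 × 0.964 = 23136
20–29: 26600 × 0.947 = 25190
30–39: 22600 × 0.932 = 21063
40+: 14600 × 0.946 + 5600 × 0.66 = 13812 + 3696 = 17508
Net migration: 0–9 − 460 → 1167; 10–19 + 370 → 23506
Giving 1167 / 23506 / 25190 / 21063 / 17508.
Period 2.
Births: 25190 × 0.072 = 1814
10–19: 1167 × 0.964 = 1125
20–29: 23506 × 0.947 = 22260
30–39: 25190 × 0.932 = 23477
40+: 21063 × 0.946 + 17508 × 0.66 = 19926 + 11555 = 31481
Net migration: 0–9 − 460 → 1354; 10–19 + 370 → 1495
Giving 1354 / 1495 / 22260 / 23477 / 31481.
Period 3.
Births: 22260 × 0.072 = 1603
10–19: 1354 × 0.964 = 1305
20–29: 1495 × 0.947 = 1416
30–39: 22260 × 0.932 = 20746
40+: 23477 × 0.946 + 31481 × 0.66 = 22209 + 20777 = 42986
Net migration: 0–9 − 460 → 1143; 10–19 + 370 → 1675
Giving 1143 / 1675 / 1416 / 20746 / 42986.
Dependents (band 0–9 + band 40+) = 1143 + 42986 = 44129; working-age = 23837; ratio = 44129/23837 × 100 = 185.1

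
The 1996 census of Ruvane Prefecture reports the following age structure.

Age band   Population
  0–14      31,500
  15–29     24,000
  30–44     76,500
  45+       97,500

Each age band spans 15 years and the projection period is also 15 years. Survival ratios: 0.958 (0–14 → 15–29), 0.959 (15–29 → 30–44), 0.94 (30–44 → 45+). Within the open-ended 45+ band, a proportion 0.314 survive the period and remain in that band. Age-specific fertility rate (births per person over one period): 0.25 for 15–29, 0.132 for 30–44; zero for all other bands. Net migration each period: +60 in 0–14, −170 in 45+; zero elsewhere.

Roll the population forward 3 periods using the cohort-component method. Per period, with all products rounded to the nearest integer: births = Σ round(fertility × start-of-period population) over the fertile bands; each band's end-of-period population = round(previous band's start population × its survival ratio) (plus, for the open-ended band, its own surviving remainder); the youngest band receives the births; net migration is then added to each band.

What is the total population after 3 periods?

Call the groups 1 to 4, youngest first.
Period 1:
Births: 24000 × 0.25 = 6000  |  76500 × 0.132 = 10098 ⇒ total 16098
Group 2: 31500 × 0.958 = 30177
Group 3: 24000 × 0.959 = 23016
Group 4: 76500 × 0.94 + 97500 × 0.314 = 71910 + 30615 = 102525
Net migration: Group 1 + 60 → 16158; Group 4 − 170 → 102355
→ [16158, 30177, 23016, 102355]
Period 2:
Births: 30177 × 0.25 = 7544  |  23016 × 0.132 = 3038 ⇒ total 10582
Group 2: 16158 × 0.958 = 15479
Group 3: 30177 × 0.959 = 28940
Group 4: 23016 × 0.94 + 102355 × 0.314 = 21635 + 32139 = 53774
Net migration: Group 1 + 60 → 10642; Group 4 − 170 → 53604
→ [10642, 15479, 28940, 53604]
Period 3:
Births: 15479 × 0.25 = 3870  |  28940 × 0.132 = 3820 ⇒ total 7690
Group 2: 10642 × 0.958 = 10195
Group 3: 15479 × 0.959 = 14844
Group 4: 28940 × 0.94 + 53604 × 0.314 = 27204 + 16832 = 44036
Net migration: Group 1 + 60 → 7750; Group 4 − 170 → 43866
→ [7750, 10195, 14844, 43866]
Total after period 3: 7750 + 10195 + 14844 + 43866 = 76655

76655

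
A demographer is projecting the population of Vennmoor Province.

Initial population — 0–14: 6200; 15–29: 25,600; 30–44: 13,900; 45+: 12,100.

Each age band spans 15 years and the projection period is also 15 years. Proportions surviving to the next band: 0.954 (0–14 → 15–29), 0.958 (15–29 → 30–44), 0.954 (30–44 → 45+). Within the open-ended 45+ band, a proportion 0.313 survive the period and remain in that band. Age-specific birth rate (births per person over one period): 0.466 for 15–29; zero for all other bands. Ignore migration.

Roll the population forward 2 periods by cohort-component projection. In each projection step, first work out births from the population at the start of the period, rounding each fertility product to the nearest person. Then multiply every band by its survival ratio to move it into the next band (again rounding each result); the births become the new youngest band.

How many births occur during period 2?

2756

Call the groups 1 to 4, youngest first.
Period 1.
Births: 25600 × 0.466 = 11930
Group 2: 6200 × 0.954 = 5915
Group 3: 25600 × 0.958 = 24525
Group 4: 13900 × 0.954 + 12100 × 0.313 = 13261 + 3787 = 17048
End of period: [11930, 5915, 24525, 17048]
Period 2.
Births: 5915 × 0.466 = 2756
Group 2: 11930 × 0.954 = 11381
Group 3: 5915 × 0.958 = 5667
Group 4: 24525 × 0.954 + 17048 × 0.313 = 23397 + 5336 = 28733
End of period: [2756, 11381, 5667, 28733]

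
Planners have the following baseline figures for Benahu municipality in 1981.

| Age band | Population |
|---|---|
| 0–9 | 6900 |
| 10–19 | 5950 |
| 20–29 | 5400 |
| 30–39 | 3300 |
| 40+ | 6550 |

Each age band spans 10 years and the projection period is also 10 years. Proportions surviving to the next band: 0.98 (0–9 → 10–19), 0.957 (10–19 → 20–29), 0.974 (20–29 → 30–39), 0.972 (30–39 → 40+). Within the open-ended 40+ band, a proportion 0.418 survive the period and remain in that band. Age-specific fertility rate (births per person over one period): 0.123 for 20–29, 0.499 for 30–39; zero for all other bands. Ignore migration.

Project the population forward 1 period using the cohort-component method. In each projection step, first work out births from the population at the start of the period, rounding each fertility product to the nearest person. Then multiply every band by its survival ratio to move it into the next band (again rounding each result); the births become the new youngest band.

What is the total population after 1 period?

— Period 1 —
Births: 5400 × 0.123 = 664, 3300 × 0.499 = 1647 ⇒ total 2311
10–19: 6900 × 0.98 = 6762
20–29: 5950 × 0.957 = 5694
30–39: 5400 × 0.974 = 5260
40+: 3300 × 0.972 + 6550 × 0.418 = 3208 + 2738 = 5946
End of period: [2311, 6762, 5694, 5260, 5946]
Total after period 1: 2311 + 6762 + 5694 + 5260 + 5946 = 25973

25973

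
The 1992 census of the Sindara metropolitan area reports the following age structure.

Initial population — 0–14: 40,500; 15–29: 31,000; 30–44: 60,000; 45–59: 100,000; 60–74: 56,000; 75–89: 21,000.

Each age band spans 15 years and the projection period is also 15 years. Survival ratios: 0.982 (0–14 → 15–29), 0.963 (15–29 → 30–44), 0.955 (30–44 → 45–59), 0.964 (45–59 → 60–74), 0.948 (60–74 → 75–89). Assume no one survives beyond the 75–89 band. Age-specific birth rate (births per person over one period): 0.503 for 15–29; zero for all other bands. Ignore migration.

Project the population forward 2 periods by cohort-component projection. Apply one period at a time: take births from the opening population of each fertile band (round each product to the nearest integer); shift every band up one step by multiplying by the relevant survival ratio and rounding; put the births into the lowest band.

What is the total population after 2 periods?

Numbering the bands 1..6 from youngest to oldest:
— Period 1 —
Births: 31000 × 0.503 = 15593
Band 2: 40500 × 0.982 = 39771
Band 3: 31000 × 0.963 = 29853
Band 4: 60000 × 0.955 = 57300
Band 5: 100000 × 0.964 = 96400
Band 6: 56000 × 0.948 = 53088
→ [15593, 39771, 29853, 57300, 96400, 53088]
— Period 2 —
Births: 39771 × 0.503 = 20005
Band 2: 15593 × 0.982 = 15312
Band 3: 39771 × 0.963 = 38299
Band 4: 29853 × 0.955 = 28510
Band 5: 57300 × 0.964 = 55237
Band 6: 96400 × 0.948 = 91387
→ [20005, 15312, 38299, 28510, 55237, 91387]
Total after period 2: 20005 + 15312 + 38299 + 28510 + 55237 + 91387 = 248750

248750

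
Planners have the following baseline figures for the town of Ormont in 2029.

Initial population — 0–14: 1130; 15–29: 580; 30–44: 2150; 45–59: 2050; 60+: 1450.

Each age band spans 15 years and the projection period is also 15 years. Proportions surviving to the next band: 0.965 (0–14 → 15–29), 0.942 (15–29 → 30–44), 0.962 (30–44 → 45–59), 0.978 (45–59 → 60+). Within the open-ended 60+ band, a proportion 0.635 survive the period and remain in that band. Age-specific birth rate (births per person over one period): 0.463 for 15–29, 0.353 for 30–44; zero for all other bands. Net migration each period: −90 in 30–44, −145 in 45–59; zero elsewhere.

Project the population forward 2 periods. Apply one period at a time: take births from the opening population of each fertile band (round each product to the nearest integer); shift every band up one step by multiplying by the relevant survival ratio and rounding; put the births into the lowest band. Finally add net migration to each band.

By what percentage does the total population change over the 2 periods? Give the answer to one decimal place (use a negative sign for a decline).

Call the groups 1 to 5, youngest first.
Period 1:
Births: 580 × 0.463 = 269 ; 2150 × 0.353 = 759 → total 1028
Group 2: 1130 × 0.965 = 1090
Group 3: 580 × 0.942 = 546
Group 4: 2150 × 0.962 = 2068
Group 5: 2050 × 0.978 + 1450 × 0.635 = 2005 + 921 = 2926
Net migration: Group 3 − 90 → 456; Group 4 − 145 → 1923
→ [1028, 1090, 456, 1923, 2926]
Period 2:
Births: 1090 × 0.463 = 505 ; 456 × 0.353 = 161 → total 666
Group 2: 1028 × 0.965 = 992
Group 3: 1090 × 0.942 = 1027
Group 4: 456 × 0.962 = 439
Group 5: 1923 × 0.978 + 2926 × 0.635 = 1881 + 1858 = 3739
Net migration: Group 3 − 90 → 937; Group 4 − 145 → 294
→ [666, 992, 937, 294, 3739]
Total: 7360 → 6628; change = -732; percentage change = -9.9%

-9.9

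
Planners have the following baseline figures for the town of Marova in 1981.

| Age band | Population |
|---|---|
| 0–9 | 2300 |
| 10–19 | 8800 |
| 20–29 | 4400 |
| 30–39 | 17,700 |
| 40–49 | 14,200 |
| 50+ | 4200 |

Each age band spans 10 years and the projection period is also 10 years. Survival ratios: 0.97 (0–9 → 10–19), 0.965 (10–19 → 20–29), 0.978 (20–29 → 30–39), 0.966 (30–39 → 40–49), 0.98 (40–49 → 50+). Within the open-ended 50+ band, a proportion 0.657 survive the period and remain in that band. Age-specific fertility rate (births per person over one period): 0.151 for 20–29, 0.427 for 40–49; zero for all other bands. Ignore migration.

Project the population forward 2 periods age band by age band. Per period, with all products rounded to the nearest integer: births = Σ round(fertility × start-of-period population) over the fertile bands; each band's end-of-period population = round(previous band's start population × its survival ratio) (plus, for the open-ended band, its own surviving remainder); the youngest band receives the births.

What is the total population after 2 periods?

(Groups numbered youngest = 1 to oldest = 6.)
After projecting period 1:
Births: 4400 * 0.151 = 664  |  14200 * 0.427 = 6063 — total 6727
Group 2: 2300 * 0.97 = 2231
Group 3: 8800 * 0.965 = 8492
Group 4: 4400 * 0.978 = 4303
Group 5: 17700 * 0.966 = 17098
Group 6: 14200 * 0.98 + 4200 * 0.657 = 13916 + 2759 = 16675
End of period: [6727, 2231, 8492, 4303, 17098, 16675]
After projecting period 2:
Births: 8492 * 0.151 = 1282  |  17098 * 0.427 = 7301 — total 8583
Group 2: 6727 * 0.97 = 6525
Group 3: 2231 * 0.965 = 2153
Group 4: 8492 * 0.978 = 8305
Group 5: 4303 * 0.966 = 4157
Group 6: 17098 * 0.98 + 16675 * 0.657 = 16756 + 10955 = 27711
End of period: [8583, 6525, 2153, 8305, 4157, 27711]
Total after period 2: 8583 + 6525 + 2153 + 8305 + 4157 + 27711 = 57434

57434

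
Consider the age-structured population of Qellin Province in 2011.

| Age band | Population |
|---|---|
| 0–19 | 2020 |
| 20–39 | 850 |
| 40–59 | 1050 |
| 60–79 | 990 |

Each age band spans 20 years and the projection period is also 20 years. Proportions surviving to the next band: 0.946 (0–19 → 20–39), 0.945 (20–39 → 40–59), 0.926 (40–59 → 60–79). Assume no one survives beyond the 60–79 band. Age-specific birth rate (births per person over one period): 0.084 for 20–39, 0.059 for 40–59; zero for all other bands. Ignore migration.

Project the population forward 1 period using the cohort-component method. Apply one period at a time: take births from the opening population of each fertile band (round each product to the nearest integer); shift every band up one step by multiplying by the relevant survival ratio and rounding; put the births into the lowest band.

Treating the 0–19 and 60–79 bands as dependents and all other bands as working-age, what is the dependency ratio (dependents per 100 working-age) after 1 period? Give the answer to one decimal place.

Period 1:
Births: 850 * 0.084 = 71 ; 1050 * 0.059 = 62 → 133
20–39: 2020 * 0.946 = 1911
40–59: 850 * 0.945 = 803
60–79: 1050 * 0.926 = 972
Giving 133 / 1911 / 803 / 972.
Dependents (band 0–19 + band 60–79) = 133 + 972 = 1105; working-age = 2714; ratio = 1105/2714 × 100 = 40.7

40.7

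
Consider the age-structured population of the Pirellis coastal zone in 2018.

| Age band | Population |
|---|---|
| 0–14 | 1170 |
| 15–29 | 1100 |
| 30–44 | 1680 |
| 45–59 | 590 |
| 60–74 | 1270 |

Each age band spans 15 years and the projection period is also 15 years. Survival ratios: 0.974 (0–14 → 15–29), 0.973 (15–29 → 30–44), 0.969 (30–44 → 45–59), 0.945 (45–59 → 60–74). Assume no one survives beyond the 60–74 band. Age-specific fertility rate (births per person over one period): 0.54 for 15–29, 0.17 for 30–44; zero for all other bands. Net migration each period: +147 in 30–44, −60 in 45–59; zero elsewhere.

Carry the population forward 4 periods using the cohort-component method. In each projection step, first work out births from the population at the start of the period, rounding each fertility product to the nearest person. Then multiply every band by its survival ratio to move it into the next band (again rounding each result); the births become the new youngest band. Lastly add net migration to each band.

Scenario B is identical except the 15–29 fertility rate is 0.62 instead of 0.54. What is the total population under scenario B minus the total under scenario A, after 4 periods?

Call the groups 1 to 5, youngest first.
After projecting period 1:
Births: 1100 × 0.54 = 594  |  1680 × 0.17 = 286 → 880
Group 2: 1170 × 0.974 = 1140
Group 3: 1100 × 0.973 = 1070
Group 4: 1680 × 0.969 = 1628
Group 5: 590 × 0.945 = 558
Net migration: Group 3 + 147 → 1217; Group 4 − 60 → 1568
Giving 880 / 1140 / 1217 / 1568 / 558.
After projecting period 2:
Births: 1140 × 0.54 = 616  |  1217 × 0.17 = 207 → 823
Group 2: 880 × 0.974 = 857
Group 3: 1140 × 0.973 = 1109
Group 4: 1217 × 0.969 = 1179
Group 5: 1568 × 0.945 = 1482
Net migration: Group 3 + 147 → 1256; Group 4 − 60 → 1119
Giving 823 / 857 / 1256 / 1119 / 1482.
After projecting period 3:
Births: 857 × 0.54 = 463  |  1256 × 0.17 = 214 → 677
Group 2: 823 × 0.974 = 802
Group 3: 857 × 0.973 = 834
Group 4: 1256 × 0.969 = 1217
Group 5: 1119 × 0.945 = 1057
Net migration: Group 3 + 147 → 981; Group 4 − 60 → 1157
Giving 677 / 802 / 981 / 1157 / 1057.
After projecting period 4:
Births: 802 × 0.54 = 433  |  981 × 0.17 = 167 → 600
Group 2: 677 × 0.974 = 659
Group 3: 802 × 0.973 = 780
Group 4: 981 × 0.969 = 951
Group 5: 1157 × 0.945 = 1093
Net migration: Group 3 + 147 → 927; Group 4 − 60 → 891
Giving 600 / 659 / 927 / 891 / 1093.
Scenario A total after 4 periods: 4170
Scenario B projection —
After projecting period 1:
Births: 1100 × 0.62 = 682  |  1680 × 0.17 = 286 → 968
Group 2: 1170 × 0.974 = 1140
Group 3: 1100 × 0.973 = 1070
Group 4: 1680 × 0.969 = 1628
Group 5: 590 × 0.945 = 558
Net migration: Group 3 + 147 → 1217; Group 4 − 60 → 1568
Giving 968 / 1140 / 1217 / 1568 / 558.
After projecting period 2:
Births: 1140 × 0.62 = 707  |  1217 × 0.17 = 207 → 914
Group 2: 968 × 0.974 = 943
Group 3: 1140 × 0.973 = 1109
Group 4: 1217 × 0.969 = 1179
Group 5: 1568 × 0.945 = 1482
Net migration: Group 3 + 147 → 1256; Group 4 − 60 → 1119
Giving 914 / 943 / 1256 / 1119 / 1482.
After projecting period 3:
Births: 943 × 0.62 = 585  |  1256 × 0.17 = 214 → 799
Group 2: 914 × 0.974 = 890
Group 3: 943 × 0.973 = 918
Group 4: 1256 × 0.969 = 1217
Group 5: 1119 × 0.945 = 1057
Net migration: Group 3 + 147 → 1065; Group 4 − 60 → 1157
Giving 799 / 890 / 1065 / 1157 / 1057.
After projecting period 4:
Births: 890 × 0.62 = 552  |  1065 × 0.17 = 181 → 733
Group 2: 799 × 0.974 = 778
Group 3: 890 × 0.973 = 866
Group 4: 1065 × 0.969 = 1032
Group 5: 1157 × 0.945 = 1093
Net migration: Group 3 + 147 → 1013; Group 4 − 60 → 972
Giving 733 / 778 / 1013 / 972 / 1093.
Scenario B total after 4 periods: 4589
Difference B − A = 4589 − 4170 = 419

419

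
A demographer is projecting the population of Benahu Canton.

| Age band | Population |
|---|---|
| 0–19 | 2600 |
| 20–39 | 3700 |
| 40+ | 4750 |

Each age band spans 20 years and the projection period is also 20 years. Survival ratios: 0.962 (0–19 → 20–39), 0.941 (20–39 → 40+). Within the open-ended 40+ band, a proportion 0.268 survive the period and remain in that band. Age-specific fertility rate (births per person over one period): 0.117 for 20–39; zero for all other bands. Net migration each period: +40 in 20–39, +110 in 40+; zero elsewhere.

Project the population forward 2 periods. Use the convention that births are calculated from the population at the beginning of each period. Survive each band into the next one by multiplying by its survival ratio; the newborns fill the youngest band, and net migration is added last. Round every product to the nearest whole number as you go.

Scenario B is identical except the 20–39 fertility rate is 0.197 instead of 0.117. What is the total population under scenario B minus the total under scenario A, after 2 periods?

(Groups numbered youngest = 1 to oldest = 3.)
After projecting period 1:
Births: 3700 × 0.117 = 433
Group 2: 2600 × 0.962 = 2501
Group 3: 3700 × 0.941 + 4750 × 0.268 = 3482 + 1273 = 4755
Net migration: Group 2 + 40 → 2541; Group 3 + 110 → 4865
End of period: [433, 2541, 4865]
After projecting period 2:
Births: 2541 × 0.117 = 297
Group 2: 433 × 0.962 = 417
Group 3: 2541 × 0.941 + 4865 × 0.268 = 2391 + 1304 = 3695
Net migration: Group 2 + 40 → 457; Group 3 + 110 → 3805
End of period: [297, 457, 3805]
Scenario A total after 2 periods: 4559
Scenario B projection —
After projecting period 1:
Births: 3700 × 0.197 = 729
Group 2: 2600 × 0.962 = 2501
Group 3: 3700 × 0.941 + 4750 × 0.268 = 3482 + 1273 = 4755
Net migration: Group 2 + 40 → 2541; Group 3 + 110 → 4865
End of period: [729, 2541, 4865]
After projecting period 2:
Births: 2541 × 0.197 = 501
Group 2: 729 × 0.962 = 701
Group 3: 2541 × 0.941 + 4865 × 0.268 = 2391 + 1304 = 3695
Net migration: Group 2 + 40 → 741; Group 3 + 110 → 3805
End of period: [501, 741, 3805]
Scenario B total after 2 periods: 5047
Difference B − A = 5047 − 4559 = 488

488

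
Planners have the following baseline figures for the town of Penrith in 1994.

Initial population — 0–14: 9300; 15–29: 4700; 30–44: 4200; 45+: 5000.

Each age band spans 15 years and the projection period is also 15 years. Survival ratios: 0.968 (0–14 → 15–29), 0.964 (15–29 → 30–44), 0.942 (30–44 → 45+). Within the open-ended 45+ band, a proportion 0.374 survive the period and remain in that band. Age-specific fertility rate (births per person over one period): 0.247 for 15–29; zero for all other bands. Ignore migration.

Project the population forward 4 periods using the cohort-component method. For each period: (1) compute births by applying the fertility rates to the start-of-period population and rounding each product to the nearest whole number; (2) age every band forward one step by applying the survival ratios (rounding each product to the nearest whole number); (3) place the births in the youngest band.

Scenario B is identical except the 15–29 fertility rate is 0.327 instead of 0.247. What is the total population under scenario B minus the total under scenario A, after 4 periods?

1604

Call the groups 1 to 4, youngest first.
Period 1.
Births: 4700 × 0.247 = 1161
Group 2: 9300 × 0.968 = 9002
Group 3: 4700 × 0.964 = 4531
Group 4: 4200 × 0.942 + 5000 × 0.374 = 3956 + 1870 = 5826
Giving 1161 / 9002 / 4531 / 5826.
Period 2.
Births: 9002 × 0.247 = 2223
Group 2: 1161 × 0.968 = 1124
Group 3: 9002 × 0.964 = 8678
Group 4: 4531 × 0.942 + 5826 × 0.374 = 4268 + 2179 = 6447
Giving 2223 / 1124 / 8678 / 6447.
Period 3.
Births: 1124 × 0.247 = 278
Group 2: 2223 × 0.968 = 2152
Group 3: 1124 × 0.964 = 1084
Group 4: 8678 × 0.942 + 6447 × 0.374 = 8175 + 2411 = 10586
Giving 278 / 2152 / 1084 / 10586.
Period 4.
Births: 2152 × 0.247 = 532
Group 2: 278 × 0.968 = 269
Group 3: 2152 × 0.964 = 2075
Group 4: 1084 × 0.942 + 10586 × 0.374 = 1021 + 3959 = 4980
Giving 532 / 269 / 2075 / 4980.
Scenario A total after 4 periods: 7856
Scenario B projection —
Period 1.
Births: 4700 × 0.327 = 1537
Group 2: 9300 × 0.968 = 9002
Group 3: 4700 × 0.964 = 4531
Group 4: 4200 × 0.942 + 5000 × 0.374 = 3956 + 1870 = 5826
Giving 1537 / 9002 / 4531 / 5826.
Period 2.
Births: 9002 × 0.327 = 2944
Group 2: 1537 × 0.968 = 1488
Group 3: 9002 × 0.964 = 8678
Group 4: 4531 × 0.942 + 5826 × 0.374 = 4268 + 2179 = 6447
Giving 2944 / 1488 / 8678 / 6447.
Period 3.
Births: 1488 × 0.327 = 487
Group 2: 2944 × 0.968 = 2850
Group 3: 1488 × 0.964 = 1434
Group 4: 8678 × 0.942 + 6447 × 0.374 = 8175 + 2411 = 10586
Giving 487 / 2850 / 1434 / 10586.
Period 4.
Births: 2850 × 0.327 = 932
Group 2: 487 × 0.968 = 471
Group 3: 2850 × 0.964 = 2747
Group 4: 1434 × 0.942 + 10586 × 0.374 = 1351 + 3959 = 5310
Giving 932 / 471 / 2747 / 5310.
Scenario B total after 4 periods: 9460
Difference B − A = 9460 − 7856 = 1604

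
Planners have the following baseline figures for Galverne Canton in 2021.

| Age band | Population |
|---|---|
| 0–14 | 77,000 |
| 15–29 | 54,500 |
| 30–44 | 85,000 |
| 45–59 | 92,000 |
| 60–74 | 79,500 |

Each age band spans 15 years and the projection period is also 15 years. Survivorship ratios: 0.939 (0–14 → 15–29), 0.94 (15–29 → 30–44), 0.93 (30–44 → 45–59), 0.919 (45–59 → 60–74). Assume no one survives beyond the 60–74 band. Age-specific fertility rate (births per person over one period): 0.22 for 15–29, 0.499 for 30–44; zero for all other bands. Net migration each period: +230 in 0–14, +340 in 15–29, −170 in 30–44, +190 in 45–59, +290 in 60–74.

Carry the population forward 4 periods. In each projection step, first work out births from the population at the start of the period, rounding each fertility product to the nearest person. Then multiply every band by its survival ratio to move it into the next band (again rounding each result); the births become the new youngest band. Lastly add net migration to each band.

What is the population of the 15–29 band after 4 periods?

Call the groups 1 to 5, youngest first.
[period 1]
Births: 54500 × 0.22 = 11990 ; 85000 × 0.499 = 42415 → total 54405
Group 2: 77000 × 0.939 = 72303
Group 3: 54500 × 0.94 = 51230
Group 4: 85000 × 0.93 = 79050
Group 5: 92000 × 0.919 = 84548
Net migration: Group 1 + 230 → 54635; Group 2 + 340 → 72643; Group 3 − 170 → 51060; Group 4 + 190 → 79240; Group 5 + 290 → 84838
Population now: 0–14=54635, 15–29=72643, 30–44=51060, 45–59=79240, 60–74=84838
[period 2]
Births: 72643 × 0.22 = 15981 ; 51060 × 0.499 = 25479 → total 41460
Group 2: 54635 × 0.939 = 51302
Group 3: 72643 × 0.94 = 68284
Group 4: 51060 × 0.93 = 47486
Group 5: 79240 × 0.919 = 72822
Net migration: Group 1 + 230 → 41690; Group 2 + 340 → 51642; Group 3 − 170 → 68114; Group 4 + 190 → 47676; Group 5 + 290 → 73112
Population now: 0–14=41690, 15–29=51642, 30–44=68114, 45–59=47676, 60–74=73112
[period 3]
Births: 51642 × 0.22 = 11361 ; 68114 × 0.499 = 33989 → total 45350
Group 2: 41690 × 0.939 = 39147
Group 3: 51642 × 0.94 = 48543
Group 4: 68114 × 0.93 = 63346
Group 5: 47676 × 0.919 = 43814
Net migration: Group 1 + 230 → 45580; Group 2 + 340 → 39487; Group 3 − 170 → 48373; Group 4 + 190 → 63536; Group 5 + 290 → 44104
Population now: 0–14=45580, 15–29=39487, 30–44=48373, 45–59=63536, 60–74=44104
[period 4]
Births: 39487 × 0.22 = 8687 ; 48373 × 0.499 = 24138 → total 32825
Group 2: 45580 × 0.939 = 42800
Group 3: 39487 × 0.94 = 37118
Group 4: 48373 × 0.93 = 44987
Group 5: 63536 × 0.919 = 58390
Net migration: Group 1 + 230 → 33055; Group 2 + 340 → 43140; Group 3 − 170 → 36948; Group 4 + 190 → 45177; Group 5 + 290 → 58680
Population now: 0–14=33055, 15–29=43140, 30–44=36948, 45–59=45177, 60–74=58680

43140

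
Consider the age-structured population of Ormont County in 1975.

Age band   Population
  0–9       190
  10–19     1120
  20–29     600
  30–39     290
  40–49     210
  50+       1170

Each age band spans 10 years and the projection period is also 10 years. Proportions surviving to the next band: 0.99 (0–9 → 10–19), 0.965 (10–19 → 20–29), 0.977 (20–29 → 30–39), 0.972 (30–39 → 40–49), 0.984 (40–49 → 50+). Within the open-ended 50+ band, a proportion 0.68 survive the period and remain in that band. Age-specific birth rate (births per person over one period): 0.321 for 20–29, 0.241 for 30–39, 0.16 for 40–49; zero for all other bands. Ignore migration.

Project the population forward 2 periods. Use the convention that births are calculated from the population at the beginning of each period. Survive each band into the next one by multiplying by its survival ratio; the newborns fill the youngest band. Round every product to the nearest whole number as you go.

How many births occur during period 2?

533

(Bands numbered youngest = 1 to oldest = 6.)
— Period 1 —
Births: 600 * 0.321 = 193, 290 * 0.241 = 70, 210 * 0.16 = 34 — total 297
Band 2: 190 * 0.99 = 188
Band 3: 1120 * 0.965 = 1081
Band 4: 600 * 0.977 = 586
Band 5: 290 * 0.972 = 282
Band 6: 210 * 0.984 + 1170 * 0.68 = 207 + 796 = 1003
Giving 297 / 188 / 1081 / 586 / 282 / 1003.
— Period 2 —
Births: 1081 * 0.321 = 347, 586 * 0.241 = 141, 282 * 0.16 = 45 — total 533
Band 2: 297 * 0.99 = 294
Band 3: 188 * 0.965 = 181
Band 4: 1081 * 0.977 = 1056
Band 5: 586 * 0.972 = 570
Band 6: 282 * 0.984 + 1003 * 0.68 = 277 + 682 = 959
Giving 533 / 294 / 181 / 1056 / 570 / 959.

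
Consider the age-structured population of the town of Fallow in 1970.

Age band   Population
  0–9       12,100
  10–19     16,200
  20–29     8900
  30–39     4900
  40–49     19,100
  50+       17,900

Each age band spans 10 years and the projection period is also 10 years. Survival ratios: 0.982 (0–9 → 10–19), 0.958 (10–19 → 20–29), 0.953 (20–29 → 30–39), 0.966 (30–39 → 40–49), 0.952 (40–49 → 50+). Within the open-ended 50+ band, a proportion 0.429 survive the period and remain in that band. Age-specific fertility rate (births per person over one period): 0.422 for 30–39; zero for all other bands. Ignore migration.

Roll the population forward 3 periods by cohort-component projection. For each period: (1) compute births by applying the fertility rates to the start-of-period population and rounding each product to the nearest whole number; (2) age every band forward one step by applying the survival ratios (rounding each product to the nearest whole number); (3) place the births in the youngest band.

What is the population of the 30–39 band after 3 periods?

Call the bands 1 to 6, youngest first.
— Period 1 —
Births: 4900 * 0.422 = 2068
Band 2: 12100 * 0.982 = 11882
Band 3: 16200 * 0.958 = 15520
Band 4: 8900 * 0.953 = 8482
Band 5: 4900 * 0.966 = 4733
Band 6: 19100 * 0.952 + 17900 * 0.429 = 18183 + 7679 = 25862
Population now: 0–9=2068, 10–19=11882, 20–29=15520, 30–39=8482, 40–49=4733, 50+=25862
— Period 2 —
Births: 8482 * 0.422 = 3579
Band 2: 2068 * 0.982 = 2031
Band 3: 11882 * 0.958 = 11383
Band 4: 15520 * 0.953 = 14791
Band 5: 8482 * 0.966 = 8194
Band 6: 4733 * 0.952 + 25862 * 0.429 = 4506 + 11095 = 15601
Population now: 0–9=3579, 10–19=2031, 20–29=11383, 30–39=14791, 40–49=8194, 50+=15601
— Period 3 —
Births: 14791 * 0.422 = 6242
Band 2: 3579 * 0.982 = 3515
Band 3: 2031 * 0.958 = 1946
Band 4: 11383 * 0.953 = 10848
Band 5: 14791 * 0.966 = 14288
Band 6: 8194 * 0.952 + 15601 * 0.429 = 7801 + 6693 = 14494
Population now: 0–9=6242, 10–19=3515, 20–29=1946, 30–39=10848, 40–49=14288, 50+=14494

10848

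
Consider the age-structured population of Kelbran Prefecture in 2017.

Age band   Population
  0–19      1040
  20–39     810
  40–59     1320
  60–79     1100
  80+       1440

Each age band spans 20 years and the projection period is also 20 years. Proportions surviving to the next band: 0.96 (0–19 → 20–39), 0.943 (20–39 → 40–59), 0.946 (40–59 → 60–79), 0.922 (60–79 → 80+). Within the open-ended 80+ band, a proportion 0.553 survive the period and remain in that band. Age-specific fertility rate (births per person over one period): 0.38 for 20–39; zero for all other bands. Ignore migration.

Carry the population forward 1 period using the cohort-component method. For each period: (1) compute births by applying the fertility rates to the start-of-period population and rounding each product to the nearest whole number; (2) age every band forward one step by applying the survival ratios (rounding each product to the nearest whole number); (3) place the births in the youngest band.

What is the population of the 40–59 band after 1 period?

764

— Period 1 —
Births: 810 × 0.38 = 308
20–39: 1040 × 0.96 = 998
40–59: 810 × 0.943 = 764
60–79: 1320 × 0.946 = 1249
80+: 1100 × 0.922 + 1440 × 0.553 = 1014 + 796 = 1810
→ [308, 998, 764, 1249, 1810]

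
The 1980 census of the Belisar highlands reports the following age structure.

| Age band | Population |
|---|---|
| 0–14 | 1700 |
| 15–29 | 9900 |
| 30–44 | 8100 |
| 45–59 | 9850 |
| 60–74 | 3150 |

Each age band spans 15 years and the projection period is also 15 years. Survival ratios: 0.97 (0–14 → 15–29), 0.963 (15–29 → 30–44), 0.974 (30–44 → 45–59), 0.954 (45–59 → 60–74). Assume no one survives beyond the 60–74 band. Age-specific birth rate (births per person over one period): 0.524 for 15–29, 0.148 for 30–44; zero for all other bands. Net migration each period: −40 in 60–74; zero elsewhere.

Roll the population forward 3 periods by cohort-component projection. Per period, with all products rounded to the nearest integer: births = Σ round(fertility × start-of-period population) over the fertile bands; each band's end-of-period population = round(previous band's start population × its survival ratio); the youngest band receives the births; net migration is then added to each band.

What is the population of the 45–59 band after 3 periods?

1547

After projecting period 1:
Births: 9900 * 0.524 = 5188 ; 8100 * 0.148 = 1199 → 6387
15–29: 1700 * 0.97 = 1649
30–44: 9900 * 0.963 = 9534
45–59: 8100 * 0.974 = 7889
60–74: 9850 * 0.954 = 9397
Net migration: 60–74 − 40 → 9357
Population now: 0–14=6387, 15–29=1649, 30–44=9534, 45–59=7889, 60–74=9357
After projecting period 2:
Births: 1649 * 0.524 = 864 ; 9534 * 0.148 = 1411 → 2275
15–29: 6387 * 0.97 = 6195
30–44: 1649 * 0.963 = 1588
45–59: 9534 * 0.974 = 9286
60–74: 7889 * 0.954 = 7526
Net migration: 60–74 − 40 → 7486
Population now: 0–14=2275, 15–29=6195, 30–44=1588, 45–59=9286, 60–74=7486
After projecting period 3:
Births: 6195 * 0.524 = 3246 ; 1588 * 0.148 = 235 → 3481
15–29: 2275 * 0.97 = 2207
30–44: 6195 * 0.963 = 5966
45–59: 1588 * 0.974 = 1547
60–74: 9286 * 0.954 = 8859
Net migration: 60–74 − 40 → 8819
Population now: 0–14=3481, 15–29=2207, 30–44=5966, 45–59=1547, 60–74=8819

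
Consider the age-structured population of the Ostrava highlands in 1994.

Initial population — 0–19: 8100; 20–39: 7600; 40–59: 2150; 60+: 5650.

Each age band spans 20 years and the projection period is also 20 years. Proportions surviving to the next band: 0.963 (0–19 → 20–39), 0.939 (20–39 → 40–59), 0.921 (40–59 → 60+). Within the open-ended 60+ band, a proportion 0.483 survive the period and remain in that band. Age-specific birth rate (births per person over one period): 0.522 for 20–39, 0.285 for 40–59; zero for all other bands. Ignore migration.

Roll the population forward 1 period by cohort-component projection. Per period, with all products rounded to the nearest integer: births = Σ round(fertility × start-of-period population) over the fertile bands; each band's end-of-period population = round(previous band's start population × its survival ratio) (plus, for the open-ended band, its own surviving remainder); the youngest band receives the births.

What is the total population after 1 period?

24225

Numbering the bands 1..4 from youngest to oldest:
Period 1:
Births: 7600 × 0.522 = 3967 ; 2150 × 0.285 = 613 — total 4580
Band 2: 8100 × 0.963 = 7800
Band 3: 7600 × 0.939 = 7136
Band 4: 2150 × 0.921 + 5650 × 0.483 = 1980 + 2729 = 4709
→ [4580, 7800, 7136, 4709]
Total after period 1: 4580 + 7800 + 7136 + 4709 = 24225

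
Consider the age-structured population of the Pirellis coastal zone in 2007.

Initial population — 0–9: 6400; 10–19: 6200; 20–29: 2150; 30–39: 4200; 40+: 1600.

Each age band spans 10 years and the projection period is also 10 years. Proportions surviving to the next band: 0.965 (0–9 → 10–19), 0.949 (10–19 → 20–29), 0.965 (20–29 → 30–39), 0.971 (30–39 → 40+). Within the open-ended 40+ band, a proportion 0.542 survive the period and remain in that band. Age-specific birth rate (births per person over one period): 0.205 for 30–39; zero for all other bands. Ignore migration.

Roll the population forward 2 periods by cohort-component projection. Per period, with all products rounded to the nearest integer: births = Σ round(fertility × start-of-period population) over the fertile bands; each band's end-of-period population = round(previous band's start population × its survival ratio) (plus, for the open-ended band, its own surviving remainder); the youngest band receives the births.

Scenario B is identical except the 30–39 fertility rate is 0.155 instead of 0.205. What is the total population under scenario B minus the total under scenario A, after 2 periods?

After projecting period 1:
Births: 4200 × 0.205 = 861
10–19: 6400 × 0.965 = 6176
20–29: 6200 × 0.949 = 5884
30–39: 2150 × 0.965 = 2075
40+: 4200 × 0.971 + 1600 × 0.542 = 4078 + 867 = 4945
Giving 861 / 6176 / 5884 / 2075 / 4945.
After projecting period 2:
Births: 2075 × 0.205 = 425
10–19: 861 × 0.965 = 831
20–29: 6176 × 0.949 = 5861
30–39: 5884 × 0.965 = 5678
40+: 2075 × 0.971 + 4945 × 0.542 = 2015 + 2680 = 4695
Giving 425 / 831 / 5861 / 5678 / 4695.
Scenario A total after 2 periods: 17490
Scenario B projection —
After projecting period 1:
Births: 4200 × 0.155 = 651
10–19: 6400 × 0.965 = 6176
20–29: 6200 × 0.949 = 5884
30–39: 2150 × 0.965 = 2075
40+: 4200 × 0.971 + 1600 × 0.542 = 4078 + 867 = 4945
Giving 651 / 6176 / 5884 / 2075 / 4945.
After projecting period 2:
Births: 2075 × 0.155 = 322
10–19: 651 × 0.965 = 628
20–29: 6176 × 0.949 = 5861
30–39: 5884 × 0.965 = 5678
40+: 2075 × 0.971 + 4945 × 0.542 = 2015 + 2680 = 4695
Giving 322 / 628 / 5861 / 5678 / 4695.
Scenario B total after 2 periods: 17184
Difference B − A = 17184 − 17490 = -306

-306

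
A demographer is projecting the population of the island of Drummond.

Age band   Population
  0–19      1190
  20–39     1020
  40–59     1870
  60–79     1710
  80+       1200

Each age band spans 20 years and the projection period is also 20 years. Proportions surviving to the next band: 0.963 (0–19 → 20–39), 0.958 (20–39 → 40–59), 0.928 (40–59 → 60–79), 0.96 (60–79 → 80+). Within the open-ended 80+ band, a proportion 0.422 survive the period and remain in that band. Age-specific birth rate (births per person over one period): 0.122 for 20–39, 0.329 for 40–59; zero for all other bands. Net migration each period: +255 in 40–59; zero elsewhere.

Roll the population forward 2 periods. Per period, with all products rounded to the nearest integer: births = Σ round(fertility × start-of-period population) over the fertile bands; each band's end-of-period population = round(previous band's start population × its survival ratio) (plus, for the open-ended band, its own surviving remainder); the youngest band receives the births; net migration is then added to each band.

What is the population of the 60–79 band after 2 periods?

1143

(Bands numbered youngest = 1 to oldest = 5.)
[period 1]
Births: 1020 × 0.122 = 124  |  1870 × 0.329 = 615 — total 739
Band 2: 1190 × 0.963 = 1146
Band 3: 1020 × 0.958 = 977
Band 4: 1870 × 0.928 = 1735
Band 5: 1710 × 0.96 + 1200 × 0.422 = 1642 + 506 = 2148
Net migration: Band 3 + 255 → 1232
Population now: 0–19=739, 20–39=1146, 40–59=1232, 60–79=1735, 80+=2148
[period 2]
Births: 1146 × 0.122 = 140  |  1232 × 0.329 = 405 — total 545
Band 2: 739 × 0.963 = 712
Band 3: 1146 × 0.958 = 1098
Band 4: 1232 × 0.928 = 1143
Band 5: 1735 × 0.96 + 2148 × 0.422 = 1666 + 906 = 2572
Net migration: Band 3 + 255 → 1353
Population now: 0–19=545, 20–39=712, 40–59=1353, 60–79=1143, 80+=2572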